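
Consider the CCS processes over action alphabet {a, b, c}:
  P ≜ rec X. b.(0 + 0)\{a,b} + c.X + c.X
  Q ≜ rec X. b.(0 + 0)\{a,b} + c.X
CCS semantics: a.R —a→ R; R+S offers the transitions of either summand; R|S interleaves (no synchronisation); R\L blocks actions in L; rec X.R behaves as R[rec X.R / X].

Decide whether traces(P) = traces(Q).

trace-equivalent

Reachable graph of P (2 states):
  s0 = rec X. b.(0 + 0)\{a,b} + c.X + c.X ⊢ ··b··> s1, ··c··> s0
  s1 = (0 + 0)\{a,b} ⊢ (no moves)
Reachable graph of Q (2 states):
  t0 = rec X. b.(0 + 0)\{a,b} + c.X ⊢ ··b··> t1, ··c··> t0
  t1 = (0 + 0)\{a,b} ⊢ (no moves)
Partition-refinement fixed point:
  B0 = {s0, t0}
  B1 = {s1, t1}
s0 ∈ B0, t0 ∈ B0 → same block
Bisimilar ⇒ trace-equivalent.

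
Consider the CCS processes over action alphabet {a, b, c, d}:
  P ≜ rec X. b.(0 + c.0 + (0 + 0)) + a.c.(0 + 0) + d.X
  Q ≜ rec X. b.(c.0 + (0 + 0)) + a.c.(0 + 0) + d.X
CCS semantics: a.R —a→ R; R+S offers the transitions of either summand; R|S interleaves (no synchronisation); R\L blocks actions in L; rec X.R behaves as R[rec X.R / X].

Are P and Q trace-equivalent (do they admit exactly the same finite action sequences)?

trace-equivalent

P's transition system — 5 states:
  s0 = rec X. b.(0 + c.0 + (0 + 0)) + a.c.(0 + 0) + d.X → --a--▸ s1, --b--▸ s2, --d--▸ s0
  s1 = c.(0 + 0) → --c--▸ s3
  s2 = 0 + c.0 + (0 + 0) → --c--▸ s4
  s3 = 0 + 0 → stopped
  s4 = 0 → stopped
Q's transition system — 5 states:
  t0 = rec X. b.(c.0 + (0 + 0)) + a.c.(0 + 0) + d.X → --a--▸ t1, --b--▸ t2, --d--▸ t0
  t1 = c.(0 + 0) → --c--▸ t3
  t2 = c.0 + (0 + 0) → --c--▸ t4
  t3 = 0 + 0 → stopped
  t4 = 0 → stopped
Partition-refinement fixed point:
  B0 = {s0, t0}
  B1 = {s1, s2, t1, t2}
  B2 = {s3, s4, t3, t4}
s0 ∈ B0, t0 ∈ B0 → same block
Bisimilar ⇒ trace-equivalent.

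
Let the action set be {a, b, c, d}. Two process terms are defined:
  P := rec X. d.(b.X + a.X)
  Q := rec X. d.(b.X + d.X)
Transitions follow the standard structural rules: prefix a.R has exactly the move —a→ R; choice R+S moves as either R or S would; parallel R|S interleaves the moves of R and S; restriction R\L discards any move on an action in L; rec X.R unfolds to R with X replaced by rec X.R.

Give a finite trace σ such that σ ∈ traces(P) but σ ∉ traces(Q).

LTS(P): 2 reachable states
  u0 = rec X. d.(b.X + a.X) ⊢ =d=> u1
  u1 = b.(rec X. d.(b.X + a.X)) + a.(rec X. d.(b.X + a.X)) ⊢ =a=> u0, =b=> u0
LTS(Q): 2 reachable states
  v0 = rec X. d.(b.X + d.X) ⊢ =d=> v1
  v1 = b.(rec X. d.(b.X + d.X)) + d.(rec X. d.(b.X + d.X)) ⊢ =b=> v0, =d=> v0
Executing da from P (initial set {u0}):
  [1] d ⇒ {u1}
  [2] a ⇒ {u0}
  — P admits the full trace.
Executing da from Q (initial set {v0}):
  [1] d ⇒ {v1}
  [2] a ⇒ no successor for Q

da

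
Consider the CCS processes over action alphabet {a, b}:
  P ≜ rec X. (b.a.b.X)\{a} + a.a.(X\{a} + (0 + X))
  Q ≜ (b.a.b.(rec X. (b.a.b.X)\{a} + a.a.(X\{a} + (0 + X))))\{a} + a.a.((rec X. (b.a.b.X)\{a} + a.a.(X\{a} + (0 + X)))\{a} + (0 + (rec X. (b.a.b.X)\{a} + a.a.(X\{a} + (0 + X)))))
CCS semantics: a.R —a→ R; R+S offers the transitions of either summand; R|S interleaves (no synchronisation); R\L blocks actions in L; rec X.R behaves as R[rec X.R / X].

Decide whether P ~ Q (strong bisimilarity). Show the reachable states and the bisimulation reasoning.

YES

LTS(P): 5 reachable states
  p0 = rec X. (b.a.b.X)\{a} + a.a.(X\{a} + (0 + X)) ⊢ -a-> p1, -b-> p2
  p1 = a.((rec X. (b.a.b.X)\{a} + a.a.(X\{a} + (0 + X)))\{a} + (0 + (rec X. (b.a.b.X)\{a} + a.a.(X\{a} + (0 + X))))) ⊢ -a-> p3
  p2 = (a.b.(rec X. (b.a.b.X)\{a} + a.a.(X\{a} + (0 + X))))\{a} ⊢ ∅
  p3 = (rec X. (b.a.b.X)\{a} + a.a.(X\{a} + (0 + X)))\{a} + (0 + (rec X. (b.a.b.X)\{a} + a.a.(X\{a} + (0 + X)))) ⊢ -a-> p1, -b-> p2, -b-> p4
  p4 = (a.b.(rec X. (b.a.b.X)\{a} + a.a.(X\{a} + (0 + X))))\{a}\{a} ⊢ ∅
LTS(Q): 5 reachable states
  q0 = (b.a.b.(rec X. (b.a.b.X)\{a} + a.a.(X\{a} + (0 + X))))\{a} + a.a.((rec X. (b.a.b.X)\{a} + a.a.(X\{a} + (0 + X)))\{a} + (0 + (rec X. (b.a.b.X)\{a} + a.a.(X\{a} + (0 + X))))) ⊢ -a-> q1, -b-> q2
  q1 = a.((rec X. (b.a.b.X)\{a} + a.a.(X\{a} + (0 + X)))\{a} + (0 + (rec X. (b.a.b.X)\{a} + a.a.(X\{a} + (0 + X))))) ⊢ -a-> q3
  q2 = (a.b.(rec X. (b.a.b.X)\{a} + a.a.(X\{a} + (0 + X))))\{a} ⊢ ∅
  q3 = (rec X. (b.a.b.X)\{a} + a.a.(X\{a} + (0 + X)))\{a} + (0 + (rec X. (b.a.b.X)\{a} + a.a.(X\{a} + (0 + X)))) ⊢ -a-> q1, -b-> q2, -b-> q4
  q4 = (a.b.(rec X. (b.a.b.X)\{a} + a.a.(X\{a} + (0 + X))))\{a}\{a} ⊢ ∅
Bisimilarity quotient blocks:
  B0 = {p0, p3, q0, q3}
  B1 = {p1, q1}
  B2 = {p2, p4, q2, q4}
p0 ∈ B0, q0 ∈ B0 → same block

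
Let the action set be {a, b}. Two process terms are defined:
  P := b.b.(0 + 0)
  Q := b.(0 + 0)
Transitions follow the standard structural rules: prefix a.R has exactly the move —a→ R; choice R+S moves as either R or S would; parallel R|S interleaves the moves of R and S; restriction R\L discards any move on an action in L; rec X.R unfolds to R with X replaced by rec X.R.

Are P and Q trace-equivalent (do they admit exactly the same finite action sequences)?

traces(P) ≠ traces(Q) — witness ⟨bb⟩

LTS(P): 3 reachable states
  p0 = b.b.(0 + 0) has moves —b→ p1
  p1 = b.(0 + 0) has moves —b→ p2
  p2 = 0 + 0 has moves deadlocked
LTS(Q): 2 reachable states
  q0 = b.(0 + 0) has moves —b→ q1
  q1 = 0 + 0 has moves deadlocked
Run σ = ⟨bb⟩ on P: start {p0}
  [1] b ⇒ {p1}
  [2] b ⇒ {p2}
  — P admits the full trace.
Run σ = ⟨bb⟩ on Q: start {q0}
  [1] b ⇒ {q1}
  [2] b ⇒ ∅ (Q stuck)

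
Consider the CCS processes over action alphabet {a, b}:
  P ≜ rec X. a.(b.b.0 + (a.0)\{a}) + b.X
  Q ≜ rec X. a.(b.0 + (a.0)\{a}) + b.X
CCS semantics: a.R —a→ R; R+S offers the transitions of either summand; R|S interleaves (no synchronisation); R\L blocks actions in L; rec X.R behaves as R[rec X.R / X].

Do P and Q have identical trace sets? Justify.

LTS(P): 4 reachable states
  u0 = rec X. a.(b.b.0 + (a.0)\{a}) + b.X has moves —a→ u1, —b→ u0
  u1 = b.b.0 + (a.0)\{a} has moves —b→ u2
  u2 = b.0 has moves —b→ u3
  u3 = 0 has moves (no moves)
LTS(Q): 3 reachable states
  v0 = rec X. a.(b.0 + (a.0)\{a}) + b.X has moves —a→ v1, —b→ v0
  v1 = b.0 + (a.0)\{a} has moves —b→ v2
  v2 = 0 has moves (no moves)
Trace ⟨abb⟩ through P, begin at {u0}:
  after a @ step 1: {u1}
  after b @ step 2: {u2}
  after b @ step 3: {u3}
  ✓ P
Trace ⟨abb⟩ through Q, begin at {v0}:
  after a @ step 1: {v1}
  after b @ step 2: {v2}
  after b @ step 3: ∅ (Q stuck)

NO — witness ⟨abb⟩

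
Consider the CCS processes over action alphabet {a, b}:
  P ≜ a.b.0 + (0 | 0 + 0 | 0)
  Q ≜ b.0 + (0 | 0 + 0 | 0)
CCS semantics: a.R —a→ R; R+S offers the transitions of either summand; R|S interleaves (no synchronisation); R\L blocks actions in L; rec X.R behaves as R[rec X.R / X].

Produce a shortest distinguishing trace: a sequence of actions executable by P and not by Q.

LTS(P): 3 reachable states
  s0 = a.b.0 + (0 | 0 + 0 | 0) :: -a-> s1
  s1 = b.0 :: -b-> s2
  s2 = 0 :: deadlocked
LTS(Q): 2 reachable states
  t0 = b.0 + (0 | 0 + 0 | 0) :: -b-> t1
  t1 = 0 :: deadlocked
Executing a from P (initial set {s0}):
  [1] a ⇒ {s1}
  — P admits the full trace.
Executing a from Q (initial set {t0}):
  [1] a ⇒ ∅ (Q stuck)

a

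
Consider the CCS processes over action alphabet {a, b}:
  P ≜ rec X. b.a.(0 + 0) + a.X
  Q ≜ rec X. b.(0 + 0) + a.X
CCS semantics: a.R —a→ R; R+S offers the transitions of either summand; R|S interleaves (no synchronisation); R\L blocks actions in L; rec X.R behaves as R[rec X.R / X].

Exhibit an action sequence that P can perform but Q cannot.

ba

Reachable graph of P (3 states):
  m0 = rec X. b.a.(0 + 0) + a.X ⊢ =a=> m0, =b=> m1
  m1 = a.(0 + 0) ⊢ =a=> m2
  m2 = 0 + 0 ⊢ deadlocked
Reachable graph of Q (2 states):
  n0 = rec X. b.(0 + 0) + a.X ⊢ =a=> n0, =b=> n1
  n1 = 0 + 0 ⊢ deadlocked
Trace ⟨ba⟩ through P, begin at {m0}:
  after b @ step 1: {m1}
  after a @ step 2: {m2}
  ✓ P
Trace ⟨ba⟩ through Q, begin at {n0}:
  after b @ step 1: {n1}
  after a @ step 2: ∅  — Q cannot continue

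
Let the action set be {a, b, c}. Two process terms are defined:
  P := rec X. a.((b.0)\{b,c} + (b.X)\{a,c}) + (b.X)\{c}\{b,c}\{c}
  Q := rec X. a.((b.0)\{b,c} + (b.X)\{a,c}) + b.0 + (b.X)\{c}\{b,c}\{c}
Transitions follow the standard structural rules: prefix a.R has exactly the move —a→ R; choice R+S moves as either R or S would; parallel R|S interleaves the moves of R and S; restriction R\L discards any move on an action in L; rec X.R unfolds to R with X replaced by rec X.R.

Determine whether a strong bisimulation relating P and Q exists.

LTS(P): 3 reachable states
  m0 = rec X. a.((b.0)\{b,c} + (b.X)\{a,c}) + (b.X)\{c}\{b,c}\{c} has moves ··a··> m1
  m1 = (b.0)\{b,c} + (b.(rec X. a.((b.0)\{b,c} + (b.X)\{a,c}) + (b.X)\{c}\{b,c}\{c}))\{a,c} has moves ··b··> m2
  m2 = (rec X. a.((b.0)\{b,c} + (b.X)\{a,c}) + (b.X)\{c}\{b,c}\{c})\{a,c} has moves stopped
LTS(Q): 5 reachable states
  n0 = rec X. a.((b.0)\{b,c} + (b.X)\{a,c}) + b.0 + (b.X)\{c}\{b,c}\{c} has moves ··a··> n1, ··b··> n2
  n1 = (b.0)\{b,c} + (b.(rec X. a.((b.0)\{b,c} + (b.X)\{a,c}) + b.0 + (b.X)\{c}\{b,c}\{c}))\{a,c} has moves ··b··> n3
  n2 = 0 has moves stopped
  n3 = (rec X. a.((b.0)\{b,c} + (b.X)\{a,c}) + b.0 + (b.X)\{c}\{b,c}\{c})\{a,c} has moves ··b··> n4
  n4 = 0\{a,c} has moves stopped
Coarsest stable partition (strong bisimilarity classes):
  B0 = {m0}
  B1 = {m1, n3}
  B2 = {m2, n2, n4}
  B3 = {n0}
  B4 = {n1}
m0 ∈ B0, n0 ∈ B3 → different blocks

not bisimilar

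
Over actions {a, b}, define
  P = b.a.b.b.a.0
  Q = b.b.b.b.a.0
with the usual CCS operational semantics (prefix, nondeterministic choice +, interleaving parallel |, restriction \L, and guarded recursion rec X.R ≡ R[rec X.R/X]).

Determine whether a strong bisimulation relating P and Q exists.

not bisimilar

Reachable graph of P (6 states):
  u0 = b.a.b.b.a.0 | -b-> u1
  u1 = a.b.b.a.0 | -a-> u2
  u2 = b.b.a.0 | -b-> u3
  u3 = b.a.0 | -b-> u4
  u4 = a.0 | -a-> u5
  u5 = 0 | ·
Reachable graph of Q (6 states):
  v0 = b.b.b.b.a.0 | -b-> v1
  v1 = b.b.b.a.0 | -b-> v2
  v2 = b.b.a.0 | -b-> v3
  v3 = b.a.0 | -b-> v4
  v4 = a.0 | -a-> v5
  v5 = 0 | ·
Bisimilarity quotient blocks:
  B0 = {u0}
  B1 = {u1}
  B2 = {u2, v2}
  B3 = {u3, v3}
  B4 = {u4, v4}
  B5 = {u5, v5}
  B6 = {v0}
  B7 = {v1}
u0 ∈ B0, v0 ∈ B6 → different blocks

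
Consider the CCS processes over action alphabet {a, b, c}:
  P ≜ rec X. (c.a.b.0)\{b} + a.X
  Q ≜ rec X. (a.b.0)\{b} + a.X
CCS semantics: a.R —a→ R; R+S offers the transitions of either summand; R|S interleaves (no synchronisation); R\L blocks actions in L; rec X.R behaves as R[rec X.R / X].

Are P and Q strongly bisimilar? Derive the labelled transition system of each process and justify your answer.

not bisimilar

LTS(P): 3 reachable states
  m0 = rec X. (c.a.b.0)\{b} + a.X ⊢ =a=> m0, =c=> m1
  m1 = (a.b.0)\{b} ⊢ =a=> m2
  m2 = (b.0)\{b} ⊢ ·
LTS(Q): 2 reachable states
  n0 = rec X. (a.b.0)\{b} + a.X ⊢ =a=> n0, =a=> n1
  n1 = (b.0)\{b} ⊢ ·
Coarsest stable partition (strong bisimilarity classes):
  B0 = {m0}
  B1 = {m1}
  B2 = {m2, n1}
  B3 = {n0}
m0 ∈ B0, n0 ∈ B3 → different blocks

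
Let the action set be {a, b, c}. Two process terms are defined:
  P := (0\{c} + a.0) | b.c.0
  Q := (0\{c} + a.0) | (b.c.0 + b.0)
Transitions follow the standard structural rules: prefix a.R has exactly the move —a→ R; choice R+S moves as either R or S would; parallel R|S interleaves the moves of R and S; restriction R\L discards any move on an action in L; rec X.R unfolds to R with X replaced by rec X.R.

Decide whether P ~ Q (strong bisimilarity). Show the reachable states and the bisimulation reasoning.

LTS(P): 6 reachable states
  s0 = (0\{c} + a.0) | b.c.0 :: --a--▸ s1, --b--▸ s2
  s1 = 0 | b.c.0 :: --b--▸ s3
  s2 = (0\{c} + a.0) | c.0 :: --a--▸ s3, --c--▸ s4
  s3 = 0 | c.0 :: --c--▸ s5
  s4 = (0\{c} + a.0) | 0 :: --a--▸ s5
  s5 = 0 | 0 :: deadlocked
LTS(Q): 6 reachable states
  t0 = (0\{c} + a.0) | (b.c.0 + b.0) :: --a--▸ t1, --b--▸ t2, --b--▸ t3
  t1 = 0 | (b.c.0 + b.0) :: --b--▸ t4, --b--▸ t5
  t2 = (0\{c} + a.0) | 0 :: --a--▸ t4
  t3 = (0\{c} + a.0) | c.0 :: --a--▸ t5, --c--▸ t2
  t4 = 0 | 0 :: deadlocked
  t5 = 0 | c.0 :: --c--▸ t4
Bisimilarity quotient blocks:
  B0 = {s0}
  B1 = {s1}
  B2 = {s3, t5}
  B3 = {s5, t4}
  B4 = {s2, t3}
  B5 = {s4, t2}
  B6 = {t0}
  B7 = {t1}
s0 ∈ B0, t0 ∈ B6 → different blocks

not bisimilar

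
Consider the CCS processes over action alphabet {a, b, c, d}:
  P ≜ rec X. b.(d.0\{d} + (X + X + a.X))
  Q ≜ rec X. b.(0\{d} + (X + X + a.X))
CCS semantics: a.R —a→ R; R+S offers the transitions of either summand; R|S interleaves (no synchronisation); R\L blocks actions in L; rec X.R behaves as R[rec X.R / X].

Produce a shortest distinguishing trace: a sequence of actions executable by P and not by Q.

bd

P's transition system — 3 states:
  s0 = rec X. b.(d.0\{d} + (X + X + a.X)) | -b-> s1
  s1 = d.0\{d} + ((rec X. b.(d.0\{d} + (X + X + a.X))) + (rec X. b.(d.0\{d} + (X + X + a.X))) + a.(rec X. b.(d.0\{d} + (X + X + a.X)))) | -a-> s0, -b-> s1, -d-> s2
  s2 = 0\{d} | (no moves)
Q's transition system — 2 states:
  t0 = rec X. b.(0\{d} + (X + X + a.X)) | -b-> t1
  t1 = 0\{d} + ((rec X. b.(0\{d} + (X + X + a.X))) + (rec X. b.(0\{d} + (X + X + a.X))) + a.(rec X. b.(0\{d} + (X + X + a.X)))) | -a-> t0, -b-> t1
Executing bd from P (initial set {s0}):
  [1] b ⇒ {s1}
  [2] d ⇒ {s2}
  ✓ P
Executing bd from Q (initial set {t0}):
  [1] b ⇒ {t1}
  [2] d ⇒ no successor for Q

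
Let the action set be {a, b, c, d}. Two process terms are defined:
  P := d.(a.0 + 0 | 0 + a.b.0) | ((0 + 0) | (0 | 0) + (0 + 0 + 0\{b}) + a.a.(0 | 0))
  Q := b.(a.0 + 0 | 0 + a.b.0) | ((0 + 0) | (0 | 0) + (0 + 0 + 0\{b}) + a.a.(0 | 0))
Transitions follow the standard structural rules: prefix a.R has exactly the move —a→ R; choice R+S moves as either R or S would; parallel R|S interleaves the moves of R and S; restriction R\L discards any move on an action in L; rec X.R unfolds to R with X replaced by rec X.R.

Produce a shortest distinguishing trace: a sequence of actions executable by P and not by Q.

d

Reachable graph of P (12 states):
  s0 = d.(a.0 + 0 | 0 + a.b.0) | ((0 + 0) | (0 | 0) + (0 + 0 + 0\{b}) + a.a.(0 | 0)) | -a-> s1, -d-> s2
  s1 = d.(a.0 + 0 | 0 + a.b.0) | a.(0 | 0) | -a-> s3, -d-> s4
  s2 = (a.0 + 0 | 0 + a.b.0) | ((0 + 0) | (0 | 0) + (0 + 0 + 0\{b}) + a.a.(0 | 0)) | -a-> s4, -a-> s5, -a-> s6
  s3 = d.(a.0 + 0 | 0 + a.b.0) | (0 | 0) | -d-> s7
  s4 = (a.0 + 0 | 0 + a.b.0) | a.(0 | 0) | -a-> s7, -a-> s8, -a-> s9
  s5 = 0 | ((0 + 0) | (0 | 0) + (0 + 0 + 0\{b}) + a.a.(0 | 0)) | -a-> s8
  s6 = b.0 | ((0 + 0) | (0 | 0) + (0 + 0 + 0\{b}) + a.a.(0 | 0)) | -a-> s9, -b-> s5
  s7 = (a.0 + 0 | 0 + a.b.0) | (0 | 0) | -a-> s10, -a-> s11
  s8 = 0 | a.(0 | 0) | -a-> s10
  s9 = b.0 | a.(0 | 0) | -a-> s11, -b-> s8
  s10 = 0 | (0 | 0) | (no moves)
  s11 = b.0 | (0 | 0) | -b-> s10
Reachable graph of Q (12 states):
  t0 = b.(a.0 + 0 | 0 + a.b.0) | ((0 + 0) | (0 | 0) + (0 + 0 + 0\{b}) + a.a.(0 | 0)) | -a-> t1, -b-> t2
  t1 = b.(a.0 + 0 | 0 + a.b.0) | a.(0 | 0) | -a-> t3, -b-> t4
  t2 = (a.0 + 0 | 0 + a.b.0) | ((0 + 0) | (0 | 0) + (0 + 0 + 0\{b}) + a.a.(0 | 0)) | -a-> t4, -a-> t5, -a-> t6
  t3 = b.(a.0 + 0 | 0 + a.b.0) | (0 | 0) | -b-> t7
  t4 = (a.0 + 0 | 0 + a.b.0) | a.(0 | 0) | -a-> t7, -a-> t8, -a-> t9
  t5 = 0 | ((0 + 0) | (0 | 0) + (0 + 0 + 0\{b}) + a.a.(0 | 0)) | -a-> t8
  t6 = b.0 | ((0 + 0) | (0 | 0) + (0 + 0 + 0\{b}) + a.a.(0 | 0)) | -a-> t9, -b-> t5
  t7 = (a.0 + 0 | 0 + a.b.0) | (0 | 0) | -a-> t10, -a-> t11
  t8 = 0 | a.(0 | 0) | -a-> t10
  t9 = b.0 | a.(0 | 0) | -a-> t11, -b-> t8
  t10 = 0 | (0 | 0) | (no moves)
  t11 = b.0 | (0 | 0) | -b-> t10
Executing d from P (initial set {s0}):
  step 1 (d): {s2}
  — P admits the full trace.
Executing d from Q (initial set {t0}):
  step 1 (d): no successor for Q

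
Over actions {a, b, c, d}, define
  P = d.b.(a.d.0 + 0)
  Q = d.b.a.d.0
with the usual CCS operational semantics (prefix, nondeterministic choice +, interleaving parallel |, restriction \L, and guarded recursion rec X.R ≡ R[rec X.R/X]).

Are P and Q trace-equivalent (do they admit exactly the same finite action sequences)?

traces(P) = traces(Q)

P's transition system — 5 states:
  s0 = d.b.(a.d.0 + 0) → ··d··> s1
  s1 = b.(a.d.0 + 0) → ··b··> s2
  s2 = a.d.0 + 0 → ··a··> s3
  s3 = d.0 → ··d··> s4
  s4 = 0 → ∅
Q's transition system — 5 states:
  t0 = d.b.a.d.0 → ··d··> t1
  t1 = b.a.d.0 → ··b··> t2
  t2 = a.d.0 → ··a··> t3
  t3 = d.0 → ··d··> t4
  t4 = 0 → ∅
Bisimilarity quotient blocks:
  B0 = {s0, t0}
  B1 = {s1, t1}
  B2 = {s2, t2}
  B3 = {s3, t3}
  B4 = {s4, t4}
s0 ∈ B0, t0 ∈ B0 → same block
Bisimilar ⇒ trace-equivalent.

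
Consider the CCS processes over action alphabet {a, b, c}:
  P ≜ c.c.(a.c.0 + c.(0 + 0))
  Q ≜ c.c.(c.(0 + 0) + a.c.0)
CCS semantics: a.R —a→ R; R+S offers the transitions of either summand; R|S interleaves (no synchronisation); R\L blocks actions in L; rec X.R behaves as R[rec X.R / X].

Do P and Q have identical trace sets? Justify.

LTS(P): 6 reachable states
  m0 = c.c.(a.c.0 + c.(0 + 0)) | -c-> m1
  m1 = c.(a.c.0 + c.(0 + 0)) | -c-> m2
  m2 = a.c.0 + c.(0 + 0) | -a-> m3, -c-> m4
  m3 = c.0 | -c-> m5
  m4 = 0 + 0 | deadlocked
  m5 = 0 | deadlocked
LTS(Q): 6 reachable states
  n0 = c.c.(c.(0 + 0) + a.c.0) | -c-> n1
  n1 = c.(c.(0 + 0) + a.c.0) | -c-> n2
  n2 = c.(0 + 0) + a.c.0 | -a-> n3, -c-> n4
  n3 = c.0 | -c-> n5
  n4 = 0 + 0 | deadlocked
  n5 = 0 | deadlocked
Bisimilarity quotient blocks:
  B0 = {m0, n0}
  B1 = {m1, n1}
  B2 = {m2, n2}
  B3 = {m4, m5, n4, n5}
  B4 = {m3, n3}
m0 ∈ B0, n0 ∈ B0 → same block
Bisimilar ⇒ trace-equivalent.

trace-equivalent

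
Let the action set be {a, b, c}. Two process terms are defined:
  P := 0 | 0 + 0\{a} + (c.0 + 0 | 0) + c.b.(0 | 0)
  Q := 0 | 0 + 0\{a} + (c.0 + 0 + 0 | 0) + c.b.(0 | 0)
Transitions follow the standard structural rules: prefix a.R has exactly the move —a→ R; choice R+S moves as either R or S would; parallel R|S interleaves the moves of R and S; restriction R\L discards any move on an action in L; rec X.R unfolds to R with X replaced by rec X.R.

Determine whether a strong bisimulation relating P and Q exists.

LTS(P): 4 reachable states
  p0 = 0 | 0 + 0\{a} + (c.0 + 0 | 0) + c.b.(0 | 0) ⊢ -c-> p1, -c-> p2
  p1 = 0 ⊢ ·
  p2 = b.(0 | 0) ⊢ -b-> p3
  p3 = 0 | 0 ⊢ ·
LTS(Q): 4 reachable states
  q0 = 0 | 0 + 0\{a} + (c.0 + 0 + 0 | 0) + c.b.(0 | 0) ⊢ -c-> q1, -c-> q2
  q1 = 0 ⊢ ·
  q2 = b.(0 | 0) ⊢ -b-> q3
  q3 = 0 | 0 ⊢ ·
Coarsest stable partition (strong bisimilarity classes):
  B0 = {p0, q0}
  B1 = {p2, q2}
  B2 = {p1, p3, q1, q3}
p0 ∈ B0, q0 ∈ B0 → same block

bisimilar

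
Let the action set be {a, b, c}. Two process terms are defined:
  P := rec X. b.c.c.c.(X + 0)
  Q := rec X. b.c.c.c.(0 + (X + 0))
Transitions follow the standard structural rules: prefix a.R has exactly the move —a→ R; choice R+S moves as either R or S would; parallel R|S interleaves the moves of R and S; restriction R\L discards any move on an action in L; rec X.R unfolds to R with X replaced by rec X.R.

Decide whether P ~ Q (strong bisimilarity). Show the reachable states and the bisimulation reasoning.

YES

Reachable graph of P (5 states):
  u0 = rec X. b.c.c.c.(X + 0) ⊢ —b→ u1
  u1 = c.c.c.((rec X. b.c.c.c.(X + 0)) + 0) ⊢ —c→ u2
  u2 = c.c.((rec X. b.c.c.c.(X + 0)) + 0) ⊢ —c→ u3
  u3 = c.((rec X. b.c.c.c.(X + 0)) + 0) ⊢ —c→ u4
  u4 = (rec X. b.c.c.c.(X + 0)) + 0 ⊢ —b→ u1
Reachable graph of Q (5 states):
  v0 = rec X. b.c.c.c.(0 + (X + 0)) ⊢ —b→ v1
  v1 = c.c.c.(0 + ((rec X. b.c.c.c.(0 + (X + 0))) + 0)) ⊢ —c→ v2
  v2 = c.c.(0 + ((rec X. b.c.c.c.(0 + (X + 0))) + 0)) ⊢ —c→ v3
  v3 = c.(0 + ((rec X. b.c.c.c.(0 + (X + 0))) + 0)) ⊢ —c→ v4
  v4 = 0 + ((rec X. b.c.c.c.(0 + (X + 0))) + 0) ⊢ —b→ v1
Partition-refinement fixed point:
  B0 = {u0, u4, v0, v4}
  B1 = {u1, v1}
  B2 = {u2, v2}
  B3 = {u3, v3}
u0 ∈ B0, v0 ∈ B0 → same block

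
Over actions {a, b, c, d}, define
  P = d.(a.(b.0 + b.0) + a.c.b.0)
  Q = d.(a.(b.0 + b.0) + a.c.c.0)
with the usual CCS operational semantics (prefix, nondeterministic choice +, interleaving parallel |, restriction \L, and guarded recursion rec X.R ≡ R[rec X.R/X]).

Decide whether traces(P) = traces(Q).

P's transition system — 6 states:
  u0 = d.(a.(b.0 + b.0) + a.c.b.0) ⊢ -d-> u1
  u1 = a.(b.0 + b.0) + a.c.b.0 ⊢ -a-> u2, -a-> u3
  u2 = b.0 + b.0 ⊢ -b-> u4
  u3 = c.b.0 ⊢ -c-> u5
  u4 = 0 ⊢ ·
  u5 = b.0 ⊢ -b-> u4
Q's transition system — 6 states:
  v0 = d.(a.(b.0 + b.0) + a.c.c.0) ⊢ -d-> v1
  v1 = a.(b.0 + b.0) + a.c.c.0 ⊢ -a-> v2, -a-> v3
  v2 = b.0 + b.0 ⊢ -b-> v4
  v3 = c.c.0 ⊢ -c-> v5
  v4 = 0 ⊢ ·
  v5 = c.0 ⊢ -c-> v4
Run σ = ⟨dacb⟩ on P: start {u0}
  step 1 (d): {u1}
  step 2 (a): {u2, u3}
  step 3 (c): {u5}
  step 4 (b): {u4}
  — P admits the full trace.
Run σ = ⟨dacb⟩ on Q: start {v0}
  step 1 (d): {v1}
  step 2 (a): {v2, v3}
  step 3 (c): {v5}
  step 4 (b): ∅ (Q stuck)

traces(P) ≠ traces(Q) — witness ⟨dacb⟩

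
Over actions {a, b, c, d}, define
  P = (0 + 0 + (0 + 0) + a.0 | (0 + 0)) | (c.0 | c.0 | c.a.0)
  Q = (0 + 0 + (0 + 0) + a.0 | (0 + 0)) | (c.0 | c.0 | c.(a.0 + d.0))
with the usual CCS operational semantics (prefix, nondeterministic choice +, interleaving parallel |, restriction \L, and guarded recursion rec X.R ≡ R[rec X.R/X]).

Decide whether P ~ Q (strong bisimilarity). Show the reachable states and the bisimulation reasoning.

P's transition system — 24 states:
  m0 = (0 + 0 + (0 + 0) + a.0 | (0 + 0)) | (c.0 | c.0 | c.a.0) → —a→ m1, —c→ m2, —c→ m3, —c→ m4
  m1 = 0 | (0 + 0) | (c.0 | c.0 | c.a.0) → —c→ m5, —c→ m6, —c→ m7
  m2 = (0 + 0 + (0 + 0) + a.0 | (0 + 0)) | (0 | c.0 | c.a.0) → —a→ m5, —c→ m8, —c→ m9
  m3 = (0 + 0 + (0 + 0) + a.0 | (0 + 0)) | (c.0 | 0 | c.a.0) → —a→ m6, —c→ m10, —c→ m8
  m4 = (0 + 0 + (0 + 0) + a.0 | (0 + 0)) | (c.0 | c.0 | a.0) → —a→ m11, —a→ m7, —c→ m10, —c→ m9
  m5 = 0 | (0 + 0) | (0 | c.0 | c.a.0) → —c→ m12, —c→ m13
  m6 = 0 | (0 + 0) | (c.0 | 0 | c.a.0) → —c→ m12, —c→ m14
  m7 = 0 | (0 + 0) | (c.0 | c.0 | a.0) → —a→ m15, —c→ m13, —c→ m14
  m8 = (0 + 0 + (0 + 0) + a.0 | (0 + 0)) | (0 | 0 | c.a.0) → —a→ m12, —c→ m16
  m9 = (0 + 0 + (0 + 0) + a.0 | (0 + 0)) | (0 | c.0 | a.0) → —a→ m13, —a→ m17, —c→ m16
  m10 = (0 + 0 + (0 + 0) + a.0 | (0 + 0)) | (c.0 | 0 | a.0) → —a→ m14, —a→ m18, —c→ m16
  m11 = (0 + 0 + (0 + 0) + a.0 | (0 + 0)) | (c.0 | c.0 | 0) → —a→ m15, —c→ m17, —c→ m18
  m12 = 0 | (0 + 0) | (0 | 0 | c.a.0) → —c→ m19
  m13 = 0 | (0 + 0) | (0 | c.0 | a.0) → —a→ m20, —c→ m19
  m14 = 0 | (0 + 0) | (c.0 | 0 | a.0) → —a→ m21, —c→ m19
  m15 = 0 | (0 + 0) | (c.0 | c.0 | 0) → —c→ m20, —c→ m21
  m16 = (0 + 0 + (0 + 0) + a.0 | (0 + 0)) | (0 | 0 | a.0) → —a→ m19, —a→ m22
  m17 = (0 + 0 + (0 + 0) + a.0 | (0 + 0)) | (0 | c.0 | 0) → —a→ m20, —c→ m22
  m18 = (0 + 0 + (0 + 0) + a.0 | (0 + 0)) | (c.0 | 0 | 0) → —a→ m21, —c→ m22
  m19 = 0 | (0 + 0) | (0 | 0 | a.0) → —a→ m23
  m20 = 0 | (0 + 0) | (0 | c.0 | 0) → —c→ m23
  m21 = 0 | (0 + 0) | (c.0 | 0 | 0) → —c→ m23
  m22 = (0 + 0 + (0 + 0) + a.0 | (0 + 0)) | (0 | 0 | 0) → —a→ m23
  m23 = 0 | (0 + 0) | (0 | 0 | 0) → (no moves)
Q's transition system — 24 states:
  n0 = (0 + 0 + (0 + 0) + a.0 | (0 + 0)) | (c.0 | c.0 | c.(a.0 + d.0)) → —a→ n1, —c→ n2, —c→ n3, —c→ n4
  n1 = 0 | (0 + 0) | (c.0 | c.0 | c.(a.0 + d.0)) → —c→ n5, —c→ n6, —c→ n7
  n2 = (0 + 0 + (0 + 0) + a.0 | (0 + 0)) | (0 | c.0 | c.(a.0 + d.0)) → —a→ n5, —c→ n8, —c→ n9
  n3 = (0 + 0 + (0 + 0) + a.0 | (0 + 0)) | (c.0 | 0 | c.(a.0 + d.0)) → —a→ n6, —c→ n10, —c→ n8
  n4 = (0 + 0 + (0 + 0) + a.0 | (0 + 0)) | (c.0 | c.0 | (a.0 + d.0)) → —a→ n11, —a→ n7, —c→ n10, —c→ n9, —d→ n11
  n5 = 0 | (0 + 0) | (0 | c.0 | c.(a.0 + d.0)) → —c→ n12, —c→ n13
  n6 = 0 | (0 + 0) | (c.0 | 0 | c.(a.0 + d.0)) → —c→ n12, —c→ n14
  n7 = 0 | (0 + 0) | (c.0 | c.0 | (a.0 + d.0)) → —a→ n15, —c→ n13, —c→ n14, —d→ n15
  n8 = (0 + 0 + (0 + 0) + a.0 | (0 + 0)) | (0 | 0 | c.(a.0 + d.0)) → —a→ n12, —c→ n16
  n9 = (0 + 0 + (0 + 0) + a.0 | (0 + 0)) | (0 | c.0 | (a.0 + d.0)) → —a→ n13, —a→ n17, —c→ n16, —d→ n17
  n10 = (0 + 0 + (0 + 0) + a.0 | (0 + 0)) | (c.0 | 0 | (a.0 + d.0)) → —a→ n14, —a→ n18, —c→ n16, —d→ n18
  n11 = (0 + 0 + (0 + 0) + a.0 | (0 + 0)) | (c.0 | c.0 | 0) → —a→ n15, —c→ n17, —c→ n18
  n12 = 0 | (0 + 0) | (0 | 0 | c.(a.0 + d.0)) → —c→ n19
  n13 = 0 | (0 + 0) | (0 | c.0 | (a.0 + d.0)) → —a→ n20, —c→ n19, —d→ n20
  n14 = 0 | (0 + 0) | (c.0 | 0 | (a.0 + d.0)) → —a→ n21, —c→ n19, —d→ n21
  n15 = 0 | (0 + 0) | (c.0 | c.0 | 0) → —c→ n20, —c→ n21
  n16 = (0 + 0 + (0 + 0) + a.0 | (0 + 0)) | (0 | 0 | (a.0 + d.0)) → —a→ n19, —a→ n22, —d→ n22
  n17 = (0 + 0 + (0 + 0) + a.0 | (0 + 0)) | (0 | c.0 | 0) → —a→ n20, —c→ n22
  n18 = (0 + 0 + (0 + 0) + a.0 | (0 + 0)) | (c.0 | 0 | 0) → —a→ n21, —c→ n22
  n19 = 0 | (0 + 0) | (0 | 0 | (a.0 + d.0)) → —a→ n23, —d→ n23
  n20 = 0 | (0 + 0) | (0 | c.0 | 0) → —c→ n23
  n21 = 0 | (0 + 0) | (c.0 | 0 | 0) → —c→ n23
  n22 = (0 + 0 + (0 + 0) + a.0 | (0 + 0)) | (0 | 0 | 0) → —a→ n23
  n23 = 0 | (0 + 0) | (0 | 0 | 0) → (no moves)
Bisimilarity quotient blocks:
  B0 = {m0}
  B1 = {m1}
  B2 = {m5, m6}
  B3 = {m13, m14, m17, m18, n17, n18}
  B4 = {m20, m21, n20, n21}
  B5 = {m23, n23}
  B6 = {m19, m22, n22}
  B7 = {m12}
  B8 = {m11, m7, n11}
  B9 = {m15, n15}
  B10 = {m2, m3}
  B11 = {m8}
  B12 = {m16}
  B13 = {m10, m9}
  B14 = {m4}
  B15 = {n0}
  B16 = {n2, n3}
  B17 = {n5, n6}
  B18 = {n13, n14}
  B19 = {n19}
  B20 = {n12}
  B21 = {n10, n9}
  B22 = {n16}
  B23 = {n8}
  B24 = {n4}
  B25 = {n7}
  B26 = {n1}
m0 ∈ B0, n0 ∈ B15 → different blocks

NO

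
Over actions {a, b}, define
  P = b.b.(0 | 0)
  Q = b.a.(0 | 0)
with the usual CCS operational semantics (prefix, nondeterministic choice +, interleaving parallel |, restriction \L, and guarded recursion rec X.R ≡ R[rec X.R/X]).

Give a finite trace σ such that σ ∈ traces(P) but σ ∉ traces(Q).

bb

LTS(P): 3 reachable states
  s0 = b.b.(0 | 0) has moves —b→ s1
  s1 = b.(0 | 0) has moves —b→ s2
  s2 = 0 | 0 has moves (no moves)
LTS(Q): 3 reachable states
  t0 = b.a.(0 | 0) has moves —b→ t1
  t1 = a.(0 | 0) has moves —a→ t2
  t2 = 0 | 0 has moves (no moves)
Run σ = ⟨bb⟩ on P: start {s0}
  after b @ step 1: {s1}
  after b @ step 2: {s2}
  ✓ P
Run σ = ⟨bb⟩ on Q: start {t0}
  after b @ step 1: {t1}
  after b @ step 2: no successor for Q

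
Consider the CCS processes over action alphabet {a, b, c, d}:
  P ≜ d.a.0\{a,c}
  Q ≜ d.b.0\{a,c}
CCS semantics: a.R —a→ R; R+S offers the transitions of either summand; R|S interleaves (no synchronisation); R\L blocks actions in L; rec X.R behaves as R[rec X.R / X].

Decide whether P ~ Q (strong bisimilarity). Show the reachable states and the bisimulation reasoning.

P's transition system — 3 states:
  u0 = d.a.0\{a,c} :: ··d··> u1
  u1 = a.0\{a,c} :: ··a··> u2
  u2 = 0\{a,c} :: (no moves)
Q's transition system — 3 states:
  v0 = d.b.0\{a,c} :: ··d··> v1
  v1 = b.0\{a,c} :: ··b··> v2
  v2 = 0\{a,c} :: (no moves)
Bisimilarity quotient blocks:
  B0 = {u0}
  B1 = {u1}
  B2 = {u2, v2}
  B3 = {v0}
  B4 = {v1}
u0 ∈ B0, v0 ∈ B3 → different blocks

P ≁ Q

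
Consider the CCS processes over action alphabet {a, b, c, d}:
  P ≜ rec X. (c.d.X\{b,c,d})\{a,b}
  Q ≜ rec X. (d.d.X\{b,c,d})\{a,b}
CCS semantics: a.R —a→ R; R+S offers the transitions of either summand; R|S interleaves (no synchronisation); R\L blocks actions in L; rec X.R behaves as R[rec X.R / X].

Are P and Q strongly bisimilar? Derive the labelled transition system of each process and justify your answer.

not bisimilar

P's transition system — 3 states:
  p0 = rec X. (c.d.X\{b,c,d})\{a,b} | ··c··> p1
  p1 = (d.(rec X. (c.d.X\{b,c,d})\{a,b})\{b,c,d})\{a,b} | ··d··> p2
  p2 = (rec X. (c.d.X\{b,c,d})\{a,b})\{b,c,d}\{a,b} | deadlocked
Q's transition system — 3 states:
  q0 = rec X. (d.d.X\{b,c,d})\{a,b} | ··d··> q1
  q1 = (d.(rec X. (d.d.X\{b,c,d})\{a,b})\{b,c,d})\{a,b} | ··d··> q2
  q2 = (rec X. (d.d.X\{b,c,d})\{a,b})\{b,c,d}\{a,b} | deadlocked
Partition-refinement fixed point:
  B0 = {p0}
  B1 = {p1, q1}
  B2 = {p2, q2}
  B3 = {q0}
p0 ∈ B0, q0 ∈ B3 → different blocks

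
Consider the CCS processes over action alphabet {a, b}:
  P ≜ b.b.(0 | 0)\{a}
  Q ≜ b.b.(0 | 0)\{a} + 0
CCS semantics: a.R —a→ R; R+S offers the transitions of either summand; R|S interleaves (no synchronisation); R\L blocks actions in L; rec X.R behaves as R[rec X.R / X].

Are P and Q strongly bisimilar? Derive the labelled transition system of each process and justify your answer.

YES

Reachable graph of P (3 states):
  u0 = b.b.(0 | 0)\{a} has moves —b→ u1
  u1 = b.(0 | 0)\{a} has moves —b→ u2
  u2 = (0 | 0)\{a} has moves stopped
Reachable graph of Q (3 states):
  v0 = b.b.(0 | 0)\{a} + 0 has moves —b→ v1
  v1 = b.(0 | 0)\{a} has moves —b→ v2
  v2 = (0 | 0)\{a} has moves stopped
Partition-refinement fixed point:
  B0 = {u0, v0}
  B1 = {u1, v1}
  B2 = {u2, v2}
u0 ∈ B0, v0 ∈ B0 → same block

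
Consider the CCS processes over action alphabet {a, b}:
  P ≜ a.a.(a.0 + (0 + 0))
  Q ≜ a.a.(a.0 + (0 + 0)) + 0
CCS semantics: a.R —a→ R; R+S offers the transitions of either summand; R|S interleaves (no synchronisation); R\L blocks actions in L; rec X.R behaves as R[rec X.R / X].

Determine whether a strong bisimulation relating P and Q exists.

Reachable graph of P (4 states):
  p0 = a.a.(a.0 + (0 + 0)) | —a→ p1
  p1 = a.(a.0 + (0 + 0)) | —a→ p2
  p2 = a.0 + (0 + 0) | —a→ p3
  p3 = 0 | deadlocked
Reachable graph of Q (4 states):
  q0 = a.a.(a.0 + (0 + 0)) + 0 | —a→ q1
  q1 = a.(a.0 + (0 + 0)) | —a→ q2
  q2 = a.0 + (0 + 0) | —a→ q3
  q3 = 0 | deadlocked
Partition-refinement fixed point:
  B0 = {p0, q0}
  B1 = {p1, q1}
  B2 = {p2, q2}
  B3 = {p3, q3}
p0 ∈ B0, q0 ∈ B0 → same block

bisimilar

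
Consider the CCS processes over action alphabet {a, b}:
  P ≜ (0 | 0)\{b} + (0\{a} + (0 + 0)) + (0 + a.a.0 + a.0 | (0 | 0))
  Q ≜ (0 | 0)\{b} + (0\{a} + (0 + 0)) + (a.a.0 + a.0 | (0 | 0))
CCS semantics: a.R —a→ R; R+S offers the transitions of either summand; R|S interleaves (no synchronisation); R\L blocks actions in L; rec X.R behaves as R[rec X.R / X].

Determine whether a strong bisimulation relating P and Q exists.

P's transition system — 4 states:
  u0 = (0 | 0)\{b} + (0\{a} + (0 + 0)) + (0 + a.a.0 + a.0 | (0 | 0)) has moves =a=> u1, =a=> u2
  u1 = 0 | (0 | 0) has moves deadlocked
  u2 = a.0 has moves =a=> u3
  u3 = 0 has moves deadlocked
Q's transition system — 4 states:
  v0 = (0 | 0)\{b} + (0\{a} + (0 + 0)) + (a.a.0 + a.0 | (0 | 0)) has moves =a=> v1, =a=> v2
  v1 = 0 | (0 | 0) has moves deadlocked
  v2 = a.0 has moves =a=> v3
  v3 = 0 has moves deadlocked
Coarsest stable partition (strong bisimilarity classes):
  B0 = {u0, v0}
  B1 = {u1, u3, v1, v3}
  B2 = {u2, v2}
u0 ∈ B0, v0 ∈ B0 → same block

P ~ Q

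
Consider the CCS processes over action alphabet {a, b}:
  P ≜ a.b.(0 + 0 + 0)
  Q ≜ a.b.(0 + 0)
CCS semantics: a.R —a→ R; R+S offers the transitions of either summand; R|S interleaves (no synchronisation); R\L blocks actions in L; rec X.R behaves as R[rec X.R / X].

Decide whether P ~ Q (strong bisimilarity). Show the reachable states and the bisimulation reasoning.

P ~ Q

P's transition system — 3 states:
  m0 = a.b.(0 + 0 + 0) :: ··a··> m1
  m1 = b.(0 + 0 + 0) :: ··b··> m2
  m2 = 0 + 0 + 0 :: deadlocked
Q's transition system — 3 states:
  n0 = a.b.(0 + 0) :: ··a··> n1
  n1 = b.(0 + 0) :: ··b··> n2
  n2 = 0 + 0 :: deadlocked
Bisimilarity quotient blocks:
  B0 = {m0, n0}
  B1 = {m1, n1}
  B2 = {m2, n2}
m0 ∈ B0, n0 ∈ B0 → same block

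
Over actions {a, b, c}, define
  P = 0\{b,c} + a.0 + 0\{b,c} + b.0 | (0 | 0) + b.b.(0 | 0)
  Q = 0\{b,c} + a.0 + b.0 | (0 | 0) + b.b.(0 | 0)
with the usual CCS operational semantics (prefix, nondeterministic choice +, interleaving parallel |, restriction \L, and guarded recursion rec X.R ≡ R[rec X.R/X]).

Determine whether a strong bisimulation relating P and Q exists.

LTS(P): 5 reachable states
  m0 = 0\{b,c} + a.0 + 0\{b,c} + b.0 | (0 | 0) + b.b.(0 | 0) ⊢ --a--▸ m1, --b--▸ m2, --b--▸ m3
  m1 = 0 ⊢ ·
  m2 = 0 | (0 | 0) ⊢ ·
  m3 = b.(0 | 0) ⊢ --b--▸ m4
  m4 = 0 | 0 ⊢ ·
LTS(Q): 5 reachable states
  n0 = 0\{b,c} + a.0 + b.0 | (0 | 0) + b.b.(0 | 0) ⊢ --a--▸ n1, --b--▸ n2, --b--▸ n3
  n1 = 0 ⊢ ·
  n2 = 0 | (0 | 0) ⊢ ·
  n3 = b.(0 | 0) ⊢ --b--▸ n4
  n4 = 0 | 0 ⊢ ·
Partition-refinement fixed point:
  B0 = {m0, n0}
  B1 = {m1, m2, m4, n1, n2, n4}
  B2 = {m3, n3}
m0 ∈ B0, n0 ∈ B0 → same block

P ~ Q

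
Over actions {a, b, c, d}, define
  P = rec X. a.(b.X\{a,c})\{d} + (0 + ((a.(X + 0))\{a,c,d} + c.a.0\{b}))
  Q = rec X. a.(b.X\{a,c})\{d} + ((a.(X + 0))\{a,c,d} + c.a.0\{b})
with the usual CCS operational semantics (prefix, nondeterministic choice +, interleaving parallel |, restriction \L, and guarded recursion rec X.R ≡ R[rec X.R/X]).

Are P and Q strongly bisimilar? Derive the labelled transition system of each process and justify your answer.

P's transition system — 5 states:
  u0 = rec X. a.(b.X\{a,c})\{d} + (0 + ((a.(X + 0))\{a,c,d} + c.a.0\{b})) → —a→ u1, —c→ u2
  u1 = (b.(rec X. a.(b.X\{a,c})\{d} + (0 + ((a.(X + 0))\{a,c,d} + c.a.0\{b})))\{a,c})\{d} → —b→ u3
  u2 = a.0\{b} → —a→ u4
  u3 = (rec X. a.(b.X\{a,c})\{d} + (0 + ((a.(X + 0))\{a,c,d} + c.a.0\{b})))\{a,c}\{d} → (no moves)
  u4 = 0\{b} → (no moves)
Q's transition system — 5 states:
  v0 = rec X. a.(b.X\{a,c})\{d} + ((a.(X + 0))\{a,c,d} + c.a.0\{b}) → —a→ v1, —c→ v2
  v1 = (b.(rec X. a.(b.X\{a,c})\{d} + ((a.(X + 0))\{a,c,d} + c.a.0\{b}))\{a,c})\{d} → —b→ v3
  v2 = a.0\{b} → —a→ v4
  v3 = (rec X. a.(b.X\{a,c})\{d} + ((a.(X + 0))\{a,c,d} + c.a.0\{b}))\{a,c}\{d} → (no moves)
  v4 = 0\{b} → (no moves)
Partition-refinement fixed point:
  B0 = {u0, v0}
  B1 = {u1, v1}
  B2 = {u3, u4, v3, v4}
  B3 = {u2, v2}
u0 ∈ B0, v0 ∈ B0 → same block

bisimilar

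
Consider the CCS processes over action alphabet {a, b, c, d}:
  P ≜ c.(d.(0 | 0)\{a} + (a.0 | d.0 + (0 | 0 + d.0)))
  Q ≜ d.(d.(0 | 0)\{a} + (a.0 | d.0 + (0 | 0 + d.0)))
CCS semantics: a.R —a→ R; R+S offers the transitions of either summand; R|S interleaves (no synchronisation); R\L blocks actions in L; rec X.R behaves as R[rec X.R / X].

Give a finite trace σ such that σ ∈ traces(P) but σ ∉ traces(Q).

c

P's transition system — 7 states:
  p0 = c.(d.(0 | 0)\{a} + (a.0 | d.0 + (0 | 0 + d.0))) has moves ··c··> p1
  p1 = d.(0 | 0)\{a} + (a.0 | d.0 + (0 | 0 + d.0)) has moves ··a··> p2, ··d··> p3, ··d··> p4, ··d··> p5
  p2 = 0 | d.0 has moves ··d··> p6
  p3 = (0 | 0)\{a} has moves ·
  p4 = 0 has moves ·
  p5 = a.0 | 0 has moves ··a··> p6
  p6 = 0 | 0 has moves ·
Q's transition system — 7 states:
  q0 = d.(d.(0 | 0)\{a} + (a.0 | d.0 + (0 | 0 + d.0))) has moves ··d··> q1
  q1 = d.(0 | 0)\{a} + (a.0 | d.0 + (0 | 0 + d.0)) has moves ··a··> q2, ··d··> q3, ··d··> q4, ··d··> q5
  q2 = 0 | d.0 has moves ··d··> q6
  q3 = (0 | 0)\{a} has moves ·
  q4 = 0 has moves ·
  q5 = a.0 | 0 has moves ··a··> q6
  q6 = 0 | 0 has moves ·
Executing c from P (initial set {p0}):
  [1] c ⇒ {p1}
  — P admits the full trace.
Executing c from Q (initial set {q0}):
  [1] c ⇒ ∅  — Q cannot continue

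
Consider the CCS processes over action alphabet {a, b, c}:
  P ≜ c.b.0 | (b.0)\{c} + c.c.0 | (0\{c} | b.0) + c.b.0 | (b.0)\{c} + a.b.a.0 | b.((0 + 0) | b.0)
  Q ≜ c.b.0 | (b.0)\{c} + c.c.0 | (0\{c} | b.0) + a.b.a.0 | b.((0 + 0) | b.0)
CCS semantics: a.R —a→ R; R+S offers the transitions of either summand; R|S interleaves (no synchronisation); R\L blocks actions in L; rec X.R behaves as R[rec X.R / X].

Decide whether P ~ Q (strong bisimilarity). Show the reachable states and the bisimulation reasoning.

YES

P's transition system — 22 states:
  p0 = c.b.0 | (b.0)\{c} + c.c.0 | (0\{c} | b.0) + c.b.0 | (b.0)\{c} + a.b.a.0 | b.((0 + 0) | b.0) :: =a=> p1, =b=> p2, =b=> p3, =b=> p4, =c=> p5, =c=> p6
  p1 = b.a.0 | b.((0 + 0) | b.0) :: =b=> p7, =b=> p8
  p2 = a.b.a.0 | ((0 + 0) | b.0) :: =a=> p8, =b=> p9
  p3 = c.b.0 | 0\{c} :: =c=> p10
  p4 = c.c.0 | (0\{c} | 0) :: =c=> p11
  p5 = b.0 | (b.0)\{c} :: =b=> p10, =b=> p12
  p6 = c.0 | (0\{c} | b.0) :: =b=> p11, =c=> p13
  p7 = a.0 | b.((0 + 0) | b.0) :: =a=> p14, =b=> p15
  p8 = b.a.0 | ((0 + 0) | b.0) :: =b=> p15, =b=> p16
  p9 = a.b.a.0 | ((0 + 0) | 0) :: =a=> p16
  p10 = b.0 | 0\{c} :: =b=> p17
  p11 = c.0 | (0\{c} | 0) :: =c=> p18
  p12 = 0 | (b.0)\{c} :: =b=> p17
  p13 = 0 | (0\{c} | b.0) :: =b=> p18
  p14 = 0 | b.((0 + 0) | b.0) :: =b=> p19
  p15 = a.0 | ((0 + 0) | b.0) :: =a=> p19, =b=> p20
  p16 = b.a.0 | ((0 + 0) | 0) :: =b=> p20
  p17 = 0 | 0\{c} :: ∅
  p18 = 0 | (0\{c} | 0) :: ∅
  p19 = 0 | ((0 + 0) | b.0) :: =b=> p21
  p20 = a.0 | ((0 + 0) | 0) :: =a=> p21
  p21 = 0 | ((0 + 0) | 0) :: ∅
Q's transition system — 22 states:
  q0 = c.b.0 | (b.0)\{c} + c.c.0 | (0\{c} | b.0) + a.b.a.0 | b.((0 + 0) | b.0) :: =a=> q1, =b=> q2, =b=> q3, =b=> q4, =c=> q5, =c=> q6
  q1 = b.a.0 | b.((0 + 0) | b.0) :: =b=> q7, =b=> q8
  q2 = a.b.a.0 | ((0 + 0) | b.0) :: =a=> q8, =b=> q9
  q3 = c.b.0 | 0\{c} :: =c=> q10
  q4 = c.c.0 | (0\{c} | 0) :: =c=> q11
  q5 = b.0 | (b.0)\{c} :: =b=> q10, =b=> q12
  q6 = c.0 | (0\{c} | b.0) :: =b=> q11, =c=> q13
  q7 = a.0 | b.((0 + 0) | b.0) :: =a=> q14, =b=> q15
  q8 = b.a.0 | ((0 + 0) | b.0) :: =b=> q15, =b=> q16
  q9 = a.b.a.0 | ((0 + 0) | 0) :: =a=> q16
  q10 = b.0 | 0\{c} :: =b=> q17
  q11 = c.0 | (0\{c} | 0) :: =c=> q18
  q12 = 0 | (b.0)\{c} :: =b=> q17
  q13 = 0 | (0\{c} | b.0) :: =b=> q18
  q14 = 0 | b.((0 + 0) | b.0) :: =b=> q19
  q15 = a.0 | ((0 + 0) | b.0) :: =a=> q19, =b=> q20
  q16 = b.a.0 | ((0 + 0) | 0) :: =b=> q20
  q17 = 0 | 0\{c} :: ∅
  q18 = 0 | (0\{c} | 0) :: ∅
  q19 = 0 | ((0 + 0) | b.0) :: =b=> q21
  q20 = a.0 | ((0 + 0) | 0) :: =a=> q21
  q21 = 0 | ((0 + 0) | 0) :: ∅
Partition-refinement fixed point:
  B0 = {p0, q0}
  B1 = {p4, q4}
  B2 = {p11, q11}
  B3 = {p17, p18, p21, q17, q18, q21}
  B4 = {p14, p5, q14, q5}
  B5 = {p10, p12, p13, p19, q10, q12, q13, q19}
  B6 = {p1, q1}
  B7 = {p8, q8}
  B8 = {p16, q16}
  B9 = {p20, q20}
  B10 = {p15, q15}
  B11 = {p7, q7}
  B12 = {p2, q2}
  B13 = {p9, q9}
  B14 = {p6, q6}
  B15 = {p3, q3}
p0 ∈ B0, q0 ∈ B0 → same block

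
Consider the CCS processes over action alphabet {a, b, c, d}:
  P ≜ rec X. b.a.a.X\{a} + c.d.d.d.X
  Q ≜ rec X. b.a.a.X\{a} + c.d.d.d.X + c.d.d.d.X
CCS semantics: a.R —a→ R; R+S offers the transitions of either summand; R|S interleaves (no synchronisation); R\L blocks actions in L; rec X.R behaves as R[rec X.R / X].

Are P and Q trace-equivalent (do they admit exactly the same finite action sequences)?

P's transition system — 11 states:
  u0 = rec X. b.a.a.X\{a} + c.d.d.d.X has moves ··b··> u1, ··c··> u2
  u1 = a.a.(rec X. b.a.a.X\{a} + c.d.d.d.X)\{a} has moves ··a··> u3
  u2 = d.d.d.(rec X. b.a.a.X\{a} + c.d.d.d.X) has moves ··d··> u4
  u3 = a.(rec X. b.a.a.X\{a} + c.d.d.d.X)\{a} has moves ··a··> u5
  u4 = d.d.(rec X. b.a.a.X\{a} + c.d.d.d.X) has moves ··d··> u6
  u5 = (rec X. b.a.a.X\{a} + c.d.d.d.X)\{a} has moves ··b··> u7, ··c··> u8
  u6 = d.(rec X. b.a.a.X\{a} + c.d.d.d.X) has moves ··d··> u0
  u7 = (a.a.(rec X. b.a.a.X\{a} + c.d.d.d.X)\{a})\{a} has moves ·
  u8 = (d.d.d.(rec X. b.a.a.X\{a} + c.d.d.d.X))\{a} has moves ··d··> u9
  u9 = (d.d.(rec X. b.a.a.X\{a} + c.d.d.d.X))\{a} has moves ··d··> u10
  u10 = (d.(rec X. b.a.a.X\{a} + c.d.d.d.X))\{a} has moves ··d··> u5
Q's transition system — 11 states:
  v0 = rec X. b.a.a.X\{a} + c.d.d.d.X + c.d.d.d.X has moves ··b··> v1, ··c··> v2
  v1 = a.a.(rec X. b.a.a.X\{a} + c.d.d.d.X + c.d.d.d.X)\{a} has moves ··a··> v3
  v2 = d.d.d.(rec X. b.a.a.X\{a} + c.d.d.d.X + c.d.d.d.X) has moves ··d··> v4
  v3 = a.(rec X. b.a.a.X\{a} + c.d.d.d.X + c.d.d.d.X)\{a} has moves ··a··> v5
  v4 = d.d.(rec X. b.a.a.X\{a} + c.d.d.d.X + c.d.d.d.X) has moves ··d··> v6
  v5 = (rec X. b.a.a.X\{a} + c.d.d.d.X + c.d.d.d.X)\{a} has moves ··b··> v7, ··c··> v8
  v6 = d.(rec X. b.a.a.X\{a} + c.d.d.d.X + c.d.d.d.X) has moves ··d··> v0
  v7 = (a.a.(rec X. b.a.a.X\{a} + c.d.d.d.X + c.d.d.d.X)\{a})\{a} has moves ·
  v8 = (d.d.d.(rec X. b.a.a.X\{a} + c.d.d.d.X + c.d.d.d.X))\{a} has moves ··d··> v9
  v9 = (d.d.(rec X. b.a.a.X\{a} + c.d.d.d.X + c.d.d.d.X))\{a} has moves ··d··> v10
  v10 = (d.(rec X. b.a.a.X\{a} + c.d.d.d.X + c.d.d.d.X))\{a} has moves ··d··> v5
Partition-refinement fixed point:
  B0 = {u0, v0}
  B1 = {u2, v2}
  B2 = {u4, v4}
  B3 = {u6, v6}
  B4 = {u1, v1}
  B5 = {u3, v3}
  B6 = {u5, v5}
  B7 = {u8, v8}
  B8 = {u9, v9}
  B9 = {u10, v10}
  B10 = {u7, v7}
u0 ∈ B0, v0 ∈ B0 → same block
Bisimilar ⇒ trace-equivalent.

YES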